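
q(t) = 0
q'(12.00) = 0.00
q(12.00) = 0.00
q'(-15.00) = 0.00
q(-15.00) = 0.00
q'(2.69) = 0.00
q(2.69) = 0.00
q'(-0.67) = 0.00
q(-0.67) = 0.00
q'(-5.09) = 0.00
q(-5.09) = 0.00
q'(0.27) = 0.00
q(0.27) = 0.00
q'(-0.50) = 0.00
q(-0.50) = 0.00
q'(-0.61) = 0.00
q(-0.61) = 0.00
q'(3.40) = 0.00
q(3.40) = 0.00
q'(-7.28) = 0.00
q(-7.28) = 0.00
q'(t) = 0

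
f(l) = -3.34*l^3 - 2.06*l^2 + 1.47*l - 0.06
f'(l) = -10.02*l^2 - 4.12*l + 1.47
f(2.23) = -44.07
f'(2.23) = -57.55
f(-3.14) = 78.42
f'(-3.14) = -84.39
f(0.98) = -3.74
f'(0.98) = -12.19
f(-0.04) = -0.12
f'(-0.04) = 1.62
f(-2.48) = 34.57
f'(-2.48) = -49.94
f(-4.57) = 268.98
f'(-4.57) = -188.97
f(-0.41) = -0.78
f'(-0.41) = 1.47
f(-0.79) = -0.86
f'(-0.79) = -1.53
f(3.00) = -104.37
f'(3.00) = -101.07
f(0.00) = -0.06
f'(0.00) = 1.47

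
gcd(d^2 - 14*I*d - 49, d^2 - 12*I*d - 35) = d - 7*I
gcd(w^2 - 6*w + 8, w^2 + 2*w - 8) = w - 2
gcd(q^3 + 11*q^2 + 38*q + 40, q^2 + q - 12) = q + 4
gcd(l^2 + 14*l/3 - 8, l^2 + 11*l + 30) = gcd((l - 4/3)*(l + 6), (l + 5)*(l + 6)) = l + 6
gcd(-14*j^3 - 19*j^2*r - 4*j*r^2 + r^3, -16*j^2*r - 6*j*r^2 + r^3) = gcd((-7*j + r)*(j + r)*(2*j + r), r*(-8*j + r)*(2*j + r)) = 2*j + r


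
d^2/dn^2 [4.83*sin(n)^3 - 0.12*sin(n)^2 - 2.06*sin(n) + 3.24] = -1.5625*sin(n) + 10.8675*sin(3*n) - 0.24*cos(2*n)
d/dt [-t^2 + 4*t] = 4 - 2*t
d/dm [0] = 0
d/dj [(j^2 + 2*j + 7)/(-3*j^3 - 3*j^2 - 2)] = (3*j^4 + 12*j^3 + 69*j^2 + 38*j - 4)/(9*j^6 + 18*j^5 + 9*j^4 + 12*j^3 + 12*j^2 + 4)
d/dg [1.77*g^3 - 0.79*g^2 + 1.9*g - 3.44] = 5.31*g^2 - 1.58*g + 1.9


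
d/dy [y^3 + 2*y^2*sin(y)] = y*(2*y*cos(y) + 3*y + 4*sin(y))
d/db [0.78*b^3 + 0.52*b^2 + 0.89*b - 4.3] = 2.34*b^2 + 1.04*b + 0.89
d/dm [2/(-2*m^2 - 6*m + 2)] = (2*m + 3)/(m^2 + 3*m - 1)^2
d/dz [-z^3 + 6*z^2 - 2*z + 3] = -3*z^2 + 12*z - 2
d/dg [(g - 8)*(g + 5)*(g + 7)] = 3*g^2 + 8*g - 61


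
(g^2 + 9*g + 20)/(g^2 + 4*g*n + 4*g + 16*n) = (g + 5)/(g + 4*n)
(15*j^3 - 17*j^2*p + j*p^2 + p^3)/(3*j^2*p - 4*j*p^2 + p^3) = (5*j + p)/p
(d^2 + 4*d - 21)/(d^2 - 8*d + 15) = (d + 7)/(d - 5)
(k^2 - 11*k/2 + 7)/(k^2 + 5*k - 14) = (k - 7/2)/(k + 7)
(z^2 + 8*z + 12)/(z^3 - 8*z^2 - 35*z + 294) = (z + 2)/(z^2 - 14*z + 49)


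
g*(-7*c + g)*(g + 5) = -7*c*g^2 - 35*c*g + g^3 + 5*g^2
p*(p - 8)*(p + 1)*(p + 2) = p^4 - 5*p^3 - 22*p^2 - 16*p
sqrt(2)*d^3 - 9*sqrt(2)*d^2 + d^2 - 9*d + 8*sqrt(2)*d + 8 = (d - 8)*(d - 1)*(sqrt(2)*d + 1)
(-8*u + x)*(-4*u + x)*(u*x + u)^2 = 32*u^4*x^2 + 64*u^4*x + 32*u^4 - 12*u^3*x^3 - 24*u^3*x^2 - 12*u^3*x + u^2*x^4 + 2*u^2*x^3 + u^2*x^2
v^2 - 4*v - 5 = (v - 5)*(v + 1)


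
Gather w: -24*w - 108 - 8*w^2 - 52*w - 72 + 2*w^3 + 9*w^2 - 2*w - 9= 2*w^3 + w^2 - 78*w - 189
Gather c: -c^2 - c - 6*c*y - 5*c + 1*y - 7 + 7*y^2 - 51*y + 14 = -c^2 + c*(-6*y - 6) + 7*y^2 - 50*y + 7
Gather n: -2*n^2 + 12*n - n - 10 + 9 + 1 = -2*n^2 + 11*n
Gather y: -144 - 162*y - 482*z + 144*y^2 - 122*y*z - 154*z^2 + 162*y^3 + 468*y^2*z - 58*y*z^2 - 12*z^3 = 162*y^3 + y^2*(468*z + 144) + y*(-58*z^2 - 122*z - 162) - 12*z^3 - 154*z^2 - 482*z - 144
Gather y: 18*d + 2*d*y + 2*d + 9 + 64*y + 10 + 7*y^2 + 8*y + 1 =20*d + 7*y^2 + y*(2*d + 72) + 20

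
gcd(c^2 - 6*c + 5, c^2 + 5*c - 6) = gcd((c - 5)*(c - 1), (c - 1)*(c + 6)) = c - 1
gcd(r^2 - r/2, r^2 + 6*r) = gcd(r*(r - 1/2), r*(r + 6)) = r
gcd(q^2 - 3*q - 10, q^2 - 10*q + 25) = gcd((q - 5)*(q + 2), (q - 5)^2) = q - 5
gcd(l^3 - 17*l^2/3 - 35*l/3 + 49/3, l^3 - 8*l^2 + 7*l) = l^2 - 8*l + 7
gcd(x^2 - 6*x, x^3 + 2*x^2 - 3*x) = x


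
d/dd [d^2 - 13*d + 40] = 2*d - 13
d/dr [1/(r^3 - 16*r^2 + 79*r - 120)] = (-3*r^2 + 32*r - 79)/(r^3 - 16*r^2 + 79*r - 120)^2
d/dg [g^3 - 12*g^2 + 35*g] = 3*g^2 - 24*g + 35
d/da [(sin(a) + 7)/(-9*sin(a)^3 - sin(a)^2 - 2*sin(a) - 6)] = (18*sin(a)^3 + 190*sin(a)^2 + 14*sin(a) + 8)*cos(a)/(9*sin(a)^3 + sin(a)^2 + 2*sin(a) + 6)^2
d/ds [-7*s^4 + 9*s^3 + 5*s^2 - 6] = s*(-28*s^2 + 27*s + 10)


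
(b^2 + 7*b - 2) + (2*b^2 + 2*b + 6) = 3*b^2 + 9*b + 4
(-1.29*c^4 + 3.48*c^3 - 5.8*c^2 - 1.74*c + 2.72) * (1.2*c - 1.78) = -1.548*c^5 + 6.4722*c^4 - 13.1544*c^3 + 8.236*c^2 + 6.3612*c - 4.8416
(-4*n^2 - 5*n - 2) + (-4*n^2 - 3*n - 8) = -8*n^2 - 8*n - 10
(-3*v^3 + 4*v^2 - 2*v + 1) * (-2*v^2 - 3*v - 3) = 6*v^5 + v^4 + v^3 - 8*v^2 + 3*v - 3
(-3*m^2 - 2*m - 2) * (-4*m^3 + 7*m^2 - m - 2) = 12*m^5 - 13*m^4 - 3*m^3 - 6*m^2 + 6*m + 4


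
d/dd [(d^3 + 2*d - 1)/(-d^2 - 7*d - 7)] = (-d^4 - 14*d^3 - 19*d^2 - 2*d - 21)/(d^4 + 14*d^3 + 63*d^2 + 98*d + 49)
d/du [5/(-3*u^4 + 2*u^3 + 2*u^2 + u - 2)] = 5*(12*u^3 - 6*u^2 - 4*u - 1)/(-3*u^4 + 2*u^3 + 2*u^2 + u - 2)^2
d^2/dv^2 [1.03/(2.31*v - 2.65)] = 10.992366/(2.31*v - 2.65)^3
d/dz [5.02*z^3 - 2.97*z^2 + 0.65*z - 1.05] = 15.06*z^2 - 5.94*z + 0.65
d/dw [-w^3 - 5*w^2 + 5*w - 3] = -3*w^2 - 10*w + 5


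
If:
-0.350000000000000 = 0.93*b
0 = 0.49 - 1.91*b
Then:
No Solution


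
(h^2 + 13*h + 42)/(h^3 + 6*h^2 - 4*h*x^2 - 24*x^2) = (-h - 7)/(-h^2 + 4*x^2)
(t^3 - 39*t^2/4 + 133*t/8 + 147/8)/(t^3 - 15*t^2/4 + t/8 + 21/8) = (t - 7)/(t - 1)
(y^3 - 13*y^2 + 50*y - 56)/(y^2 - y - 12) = (y^2 - 9*y + 14)/(y + 3)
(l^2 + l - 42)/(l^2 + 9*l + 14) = (l - 6)/(l + 2)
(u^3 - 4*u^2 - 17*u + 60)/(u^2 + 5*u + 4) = (u^2 - 8*u + 15)/(u + 1)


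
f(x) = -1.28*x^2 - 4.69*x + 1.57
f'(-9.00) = 18.35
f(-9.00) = -59.90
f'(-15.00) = 33.71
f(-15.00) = -216.08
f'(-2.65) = 2.09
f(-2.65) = 5.01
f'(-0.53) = -3.33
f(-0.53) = 3.70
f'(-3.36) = 3.91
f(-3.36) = 2.88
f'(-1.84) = 0.02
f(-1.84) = 5.87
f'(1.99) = -9.78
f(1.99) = -12.83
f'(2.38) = -10.78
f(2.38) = -16.84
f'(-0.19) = -4.20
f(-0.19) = 2.41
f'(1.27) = -7.94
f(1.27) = -6.45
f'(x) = -2.56*x - 4.69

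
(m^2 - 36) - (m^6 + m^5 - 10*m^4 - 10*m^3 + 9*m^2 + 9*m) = -m^6 - m^5 + 10*m^4 + 10*m^3 - 8*m^2 - 9*m - 36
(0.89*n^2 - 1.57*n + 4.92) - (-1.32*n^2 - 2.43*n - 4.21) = 2.21*n^2 + 0.86*n + 9.13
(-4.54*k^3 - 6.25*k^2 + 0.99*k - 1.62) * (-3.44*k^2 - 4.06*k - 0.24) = 15.6176*k^5 + 39.9324*k^4 + 23.059*k^3 + 3.0534*k^2 + 6.3396*k + 0.3888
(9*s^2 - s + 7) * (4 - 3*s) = -27*s^3 + 39*s^2 - 25*s + 28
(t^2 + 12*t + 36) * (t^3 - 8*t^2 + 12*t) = t^5 + 4*t^4 - 48*t^3 - 144*t^2 + 432*t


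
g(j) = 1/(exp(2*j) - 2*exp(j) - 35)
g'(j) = (-2*exp(2*j) + 2*exp(j))/(exp(2*j) - 2*exp(j) - 35)^2 = 2*(1 - exp(j))*exp(j)/(-exp(2*j) + 2*exp(j) + 35)^2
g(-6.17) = -0.03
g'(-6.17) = 0.00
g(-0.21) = -0.03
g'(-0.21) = 0.00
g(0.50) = -0.03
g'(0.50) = -0.00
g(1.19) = -0.03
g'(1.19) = -0.02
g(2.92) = 0.00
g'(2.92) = -0.01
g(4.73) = 0.00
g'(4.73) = -0.00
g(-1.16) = -0.03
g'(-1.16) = 0.00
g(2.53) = 0.01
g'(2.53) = -0.03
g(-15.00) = -0.03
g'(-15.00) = 0.00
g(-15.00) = -0.03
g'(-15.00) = 0.00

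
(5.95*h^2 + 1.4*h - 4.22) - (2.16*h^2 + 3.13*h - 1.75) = 3.79*h^2 - 1.73*h - 2.47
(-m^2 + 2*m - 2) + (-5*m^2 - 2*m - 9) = -6*m^2 - 11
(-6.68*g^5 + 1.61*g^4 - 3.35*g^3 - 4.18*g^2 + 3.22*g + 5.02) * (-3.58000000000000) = 23.9144*g^5 - 5.7638*g^4 + 11.993*g^3 + 14.9644*g^2 - 11.5276*g - 17.9716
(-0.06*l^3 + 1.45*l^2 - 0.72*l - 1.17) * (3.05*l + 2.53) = -0.183*l^4 + 4.2707*l^3 + 1.4725*l^2 - 5.3901*l - 2.9601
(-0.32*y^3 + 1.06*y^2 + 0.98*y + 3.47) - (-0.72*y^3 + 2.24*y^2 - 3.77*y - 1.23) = 0.4*y^3 - 1.18*y^2 + 4.75*y + 4.7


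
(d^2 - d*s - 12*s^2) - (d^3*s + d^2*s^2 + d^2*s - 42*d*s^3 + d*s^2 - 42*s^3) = -d^3*s - d^2*s^2 - d^2*s + d^2 + 42*d*s^3 - d*s^2 - d*s + 42*s^3 - 12*s^2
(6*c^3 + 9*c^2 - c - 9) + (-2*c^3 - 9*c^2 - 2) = 4*c^3 - c - 11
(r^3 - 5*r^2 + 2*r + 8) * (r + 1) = r^4 - 4*r^3 - 3*r^2 + 10*r + 8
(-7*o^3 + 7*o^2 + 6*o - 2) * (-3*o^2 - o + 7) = 21*o^5 - 14*o^4 - 74*o^3 + 49*o^2 + 44*o - 14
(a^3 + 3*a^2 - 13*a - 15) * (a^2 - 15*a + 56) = a^5 - 12*a^4 - 2*a^3 + 348*a^2 - 503*a - 840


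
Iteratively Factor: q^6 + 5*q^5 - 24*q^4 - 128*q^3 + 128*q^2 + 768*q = (q - 3)*(q^5 + 8*q^4 - 128*q^2 - 256*q) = q*(q - 3)*(q^4 + 8*q^3 - 128*q - 256) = q*(q - 3)*(q + 4)*(q^3 + 4*q^2 - 16*q - 64) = q*(q - 3)*(q + 4)^2*(q^2 - 16) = q*(q - 4)*(q - 3)*(q + 4)^2*(q + 4)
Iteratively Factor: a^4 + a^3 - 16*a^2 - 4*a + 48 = (a + 4)*(a^3 - 3*a^2 - 4*a + 12) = (a - 2)*(a + 4)*(a^2 - a - 6) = (a - 2)*(a + 2)*(a + 4)*(a - 3)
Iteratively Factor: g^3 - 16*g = (g + 4)*(g^2 - 4*g) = (g - 4)*(g + 4)*(g)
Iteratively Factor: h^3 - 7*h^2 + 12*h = (h)*(h^2 - 7*h + 12) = h*(h - 4)*(h - 3)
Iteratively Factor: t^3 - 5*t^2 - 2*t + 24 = (t + 2)*(t^2 - 7*t + 12) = (t - 4)*(t + 2)*(t - 3)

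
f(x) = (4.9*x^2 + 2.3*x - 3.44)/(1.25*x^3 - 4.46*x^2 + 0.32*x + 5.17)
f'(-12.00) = -0.01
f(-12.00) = -0.24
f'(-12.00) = -0.01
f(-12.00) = -0.24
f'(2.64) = -38.57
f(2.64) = -17.77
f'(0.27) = 0.82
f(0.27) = -0.50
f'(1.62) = 88.51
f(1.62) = -18.73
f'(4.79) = -1.82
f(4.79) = 2.87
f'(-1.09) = 4.41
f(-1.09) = 0.06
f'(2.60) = -31.39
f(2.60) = -16.38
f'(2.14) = -2.94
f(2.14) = -10.31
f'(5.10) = -1.29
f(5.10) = 2.40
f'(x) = (9.8*x + 2.3)/(1.25*x^3 - 4.46*x^2 + 0.32*x + 5.17) + (-3.75*x^2 + 8.92*x - 0.32)*(4.9*x^2 + 2.3*x - 3.44)/(1.25*x^3 - 4.46*x^2 + 0.32*x + 5.17)^2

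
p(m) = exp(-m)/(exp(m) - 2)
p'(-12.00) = 81377.40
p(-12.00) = -81377.65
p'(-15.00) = 1634508.69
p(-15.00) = -1634508.94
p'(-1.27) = 1.73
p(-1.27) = -2.07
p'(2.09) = -0.05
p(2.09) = 0.02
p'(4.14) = -0.00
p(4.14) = 0.00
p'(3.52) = -0.00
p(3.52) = 0.00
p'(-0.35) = 0.50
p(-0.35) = -1.10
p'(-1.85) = 3.16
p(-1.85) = -3.45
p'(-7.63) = 1029.52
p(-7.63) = -1029.78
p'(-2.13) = 4.19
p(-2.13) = -4.47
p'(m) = -exp(-m)/(exp(m) - 2) - 1/(exp(m) - 2)^2 = 2*(1 - exp(m))*exp(-m)/(exp(2*m) - 4*exp(m) + 4)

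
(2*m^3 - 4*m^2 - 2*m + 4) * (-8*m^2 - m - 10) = -16*m^5 + 30*m^4 + 10*m^2 + 16*m - 40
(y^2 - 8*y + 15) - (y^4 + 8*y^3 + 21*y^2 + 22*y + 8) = -y^4 - 8*y^3 - 20*y^2 - 30*y + 7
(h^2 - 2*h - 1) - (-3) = h^2 - 2*h + 2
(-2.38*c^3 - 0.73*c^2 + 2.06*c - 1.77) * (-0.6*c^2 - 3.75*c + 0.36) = 1.428*c^5 + 9.363*c^4 + 0.6447*c^3 - 6.9258*c^2 + 7.3791*c - 0.6372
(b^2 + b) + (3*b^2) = 4*b^2 + b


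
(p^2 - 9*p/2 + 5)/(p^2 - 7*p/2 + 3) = (2*p - 5)/(2*p - 3)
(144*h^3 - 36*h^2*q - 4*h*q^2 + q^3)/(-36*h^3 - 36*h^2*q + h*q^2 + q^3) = (-4*h + q)/(h + q)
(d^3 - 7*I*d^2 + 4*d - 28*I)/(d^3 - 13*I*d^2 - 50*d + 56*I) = (d + 2*I)/(d - 4*I)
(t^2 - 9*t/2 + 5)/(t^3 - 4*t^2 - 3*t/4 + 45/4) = 2*(t - 2)/(2*t^2 - 3*t - 9)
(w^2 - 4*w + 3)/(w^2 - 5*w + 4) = (w - 3)/(w - 4)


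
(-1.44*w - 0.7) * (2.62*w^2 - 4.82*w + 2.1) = -3.7728*w^3 + 5.1068*w^2 + 0.35*w - 1.47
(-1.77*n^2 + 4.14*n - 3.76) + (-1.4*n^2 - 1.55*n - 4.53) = -3.17*n^2 + 2.59*n - 8.29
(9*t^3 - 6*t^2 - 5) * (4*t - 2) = 36*t^4 - 42*t^3 + 12*t^2 - 20*t + 10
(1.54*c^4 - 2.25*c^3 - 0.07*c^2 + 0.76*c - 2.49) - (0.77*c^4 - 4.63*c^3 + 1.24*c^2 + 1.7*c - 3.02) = 0.77*c^4 + 2.38*c^3 - 1.31*c^2 - 0.94*c + 0.53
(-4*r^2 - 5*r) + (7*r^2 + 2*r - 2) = 3*r^2 - 3*r - 2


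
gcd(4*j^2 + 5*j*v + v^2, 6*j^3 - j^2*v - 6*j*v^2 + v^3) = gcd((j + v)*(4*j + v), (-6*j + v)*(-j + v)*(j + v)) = j + v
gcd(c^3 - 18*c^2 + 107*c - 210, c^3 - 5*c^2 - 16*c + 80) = c - 5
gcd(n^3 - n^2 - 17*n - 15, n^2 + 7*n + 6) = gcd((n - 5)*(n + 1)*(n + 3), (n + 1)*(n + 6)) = n + 1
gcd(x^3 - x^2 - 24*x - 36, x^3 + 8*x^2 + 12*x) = x + 2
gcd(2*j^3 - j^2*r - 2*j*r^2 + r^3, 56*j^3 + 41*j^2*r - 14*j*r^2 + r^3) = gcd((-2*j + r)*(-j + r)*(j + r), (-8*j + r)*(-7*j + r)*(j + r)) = j + r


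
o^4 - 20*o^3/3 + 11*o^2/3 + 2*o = o*(o - 6)*(o - 1)*(o + 1/3)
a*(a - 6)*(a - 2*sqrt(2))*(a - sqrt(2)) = a^4 - 6*a^3 - 3*sqrt(2)*a^3 + 4*a^2 + 18*sqrt(2)*a^2 - 24*a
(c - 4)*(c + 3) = c^2 - c - 12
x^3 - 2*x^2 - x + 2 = (x - 2)*(x - 1)*(x + 1)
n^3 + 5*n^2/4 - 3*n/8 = n*(n - 1/4)*(n + 3/2)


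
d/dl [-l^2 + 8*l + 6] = 8 - 2*l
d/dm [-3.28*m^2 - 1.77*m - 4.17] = -6.56*m - 1.77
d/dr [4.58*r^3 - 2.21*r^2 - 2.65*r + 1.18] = 13.74*r^2 - 4.42*r - 2.65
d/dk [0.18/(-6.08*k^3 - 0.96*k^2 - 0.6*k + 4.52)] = (3.2832*k^2 + 0.3456*k + 0.108)/(6.08*k^3 + 0.96*k^2 + 0.6*k - 4.52)^2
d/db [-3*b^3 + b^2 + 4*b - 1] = -9*b^2 + 2*b + 4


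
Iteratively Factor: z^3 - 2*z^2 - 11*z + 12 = (z - 1)*(z^2 - z - 12) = (z - 4)*(z - 1)*(z + 3)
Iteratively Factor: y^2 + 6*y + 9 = (y + 3)*(y + 3)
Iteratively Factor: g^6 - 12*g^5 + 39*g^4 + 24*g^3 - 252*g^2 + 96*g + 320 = (g - 5)*(g^5 - 7*g^4 + 4*g^3 + 44*g^2 - 32*g - 64) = (g - 5)*(g - 4)*(g^4 - 3*g^3 - 8*g^2 + 12*g + 16) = (g - 5)*(g - 4)*(g + 2)*(g^3 - 5*g^2 + 2*g + 8) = (g - 5)*(g - 4)^2*(g + 2)*(g^2 - g - 2) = (g - 5)*(g - 4)^2*(g + 1)*(g + 2)*(g - 2)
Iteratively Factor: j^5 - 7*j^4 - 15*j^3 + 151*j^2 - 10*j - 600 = (j + 4)*(j^4 - 11*j^3 + 29*j^2 + 35*j - 150) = (j - 5)*(j + 4)*(j^3 - 6*j^2 - j + 30) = (j - 5)*(j - 3)*(j + 4)*(j^2 - 3*j - 10) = (j - 5)*(j - 3)*(j + 2)*(j + 4)*(j - 5)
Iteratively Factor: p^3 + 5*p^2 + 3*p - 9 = (p + 3)*(p^2 + 2*p - 3) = (p - 1)*(p + 3)*(p + 3)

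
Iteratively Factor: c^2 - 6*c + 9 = (c - 3)*(c - 3)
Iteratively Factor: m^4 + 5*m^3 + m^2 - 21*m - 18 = (m + 3)*(m^3 + 2*m^2 - 5*m - 6) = (m - 2)*(m + 3)*(m^2 + 4*m + 3) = (m - 2)*(m + 3)^2*(m + 1)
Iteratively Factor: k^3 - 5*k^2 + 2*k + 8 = (k + 1)*(k^2 - 6*k + 8) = (k - 2)*(k + 1)*(k - 4)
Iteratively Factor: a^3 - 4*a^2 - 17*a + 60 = (a - 5)*(a^2 + a - 12) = (a - 5)*(a + 4)*(a - 3)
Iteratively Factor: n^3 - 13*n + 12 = (n - 3)*(n^2 + 3*n - 4) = (n - 3)*(n + 4)*(n - 1)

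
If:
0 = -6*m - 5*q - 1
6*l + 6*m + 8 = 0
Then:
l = 5*q/6 - 7/6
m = -5*q/6 - 1/6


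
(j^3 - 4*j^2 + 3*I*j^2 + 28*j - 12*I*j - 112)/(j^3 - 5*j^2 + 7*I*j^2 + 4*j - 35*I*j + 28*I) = (j - 4*I)/(j - 1)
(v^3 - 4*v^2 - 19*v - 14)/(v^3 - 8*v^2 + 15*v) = (v^3 - 4*v^2 - 19*v - 14)/(v*(v^2 - 8*v + 15))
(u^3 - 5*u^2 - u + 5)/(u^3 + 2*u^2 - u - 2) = (u - 5)/(u + 2)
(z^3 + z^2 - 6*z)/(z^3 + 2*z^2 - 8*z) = (z + 3)/(z + 4)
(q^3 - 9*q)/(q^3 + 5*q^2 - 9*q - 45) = q/(q + 5)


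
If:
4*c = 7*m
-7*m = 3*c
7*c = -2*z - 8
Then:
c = 0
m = 0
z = -4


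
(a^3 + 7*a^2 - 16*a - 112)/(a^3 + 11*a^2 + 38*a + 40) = (a^2 + 3*a - 28)/(a^2 + 7*a + 10)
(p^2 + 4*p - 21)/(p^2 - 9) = (p + 7)/(p + 3)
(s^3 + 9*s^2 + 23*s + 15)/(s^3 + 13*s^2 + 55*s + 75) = (s + 1)/(s + 5)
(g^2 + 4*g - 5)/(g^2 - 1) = (g + 5)/(g + 1)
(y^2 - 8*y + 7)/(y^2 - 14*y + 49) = (y - 1)/(y - 7)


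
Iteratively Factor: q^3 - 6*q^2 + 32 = (q - 4)*(q^2 - 2*q - 8) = (q - 4)^2*(q + 2)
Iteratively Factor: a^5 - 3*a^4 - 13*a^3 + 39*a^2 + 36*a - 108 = (a - 3)*(a^4 - 13*a^2 + 36) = (a - 3)*(a + 3)*(a^3 - 3*a^2 - 4*a + 12) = (a - 3)^2*(a + 3)*(a^2 - 4) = (a - 3)^2*(a + 2)*(a + 3)*(a - 2)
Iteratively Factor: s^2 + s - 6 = (s + 3)*(s - 2)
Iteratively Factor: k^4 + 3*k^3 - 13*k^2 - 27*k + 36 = (k - 1)*(k^3 + 4*k^2 - 9*k - 36) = (k - 1)*(k + 3)*(k^2 + k - 12) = (k - 1)*(k + 3)*(k + 4)*(k - 3)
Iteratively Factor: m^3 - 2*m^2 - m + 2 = (m + 1)*(m^2 - 3*m + 2) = (m - 2)*(m + 1)*(m - 1)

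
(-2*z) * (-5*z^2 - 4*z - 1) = 10*z^3 + 8*z^2 + 2*z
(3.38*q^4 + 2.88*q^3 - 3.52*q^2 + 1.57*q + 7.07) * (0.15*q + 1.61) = 0.507*q^5 + 5.8738*q^4 + 4.1088*q^3 - 5.4317*q^2 + 3.5882*q + 11.3827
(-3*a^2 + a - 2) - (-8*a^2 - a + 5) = 5*a^2 + 2*a - 7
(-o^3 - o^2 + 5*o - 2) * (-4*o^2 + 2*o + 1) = 4*o^5 + 2*o^4 - 23*o^3 + 17*o^2 + o - 2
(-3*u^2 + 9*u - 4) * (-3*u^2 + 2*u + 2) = 9*u^4 - 33*u^3 + 24*u^2 + 10*u - 8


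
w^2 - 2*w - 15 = (w - 5)*(w + 3)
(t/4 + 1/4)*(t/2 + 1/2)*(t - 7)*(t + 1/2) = t^4/8 - 9*t^3/16 - 31*t^2/16 - 27*t/16 - 7/16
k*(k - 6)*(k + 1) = k^3 - 5*k^2 - 6*k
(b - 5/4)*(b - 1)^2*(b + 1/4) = b^4 - 3*b^3 + 43*b^2/16 - 3*b/8 - 5/16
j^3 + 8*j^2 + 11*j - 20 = (j - 1)*(j + 4)*(j + 5)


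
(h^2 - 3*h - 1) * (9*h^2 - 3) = 9*h^4 - 27*h^3 - 12*h^2 + 9*h + 3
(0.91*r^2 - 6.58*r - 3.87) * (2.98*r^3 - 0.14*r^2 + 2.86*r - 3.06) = 2.7118*r^5 - 19.7358*r^4 - 8.0088*r^3 - 21.0616*r^2 + 9.0666*r + 11.8422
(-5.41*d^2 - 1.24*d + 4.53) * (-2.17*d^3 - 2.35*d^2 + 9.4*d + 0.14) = 11.7397*d^5 + 15.4043*d^4 - 57.7701*d^3 - 23.0589*d^2 + 42.4084*d + 0.6342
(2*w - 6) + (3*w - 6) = 5*w - 12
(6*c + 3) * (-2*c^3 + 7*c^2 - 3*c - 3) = -12*c^4 + 36*c^3 + 3*c^2 - 27*c - 9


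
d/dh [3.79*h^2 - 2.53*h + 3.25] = 7.58*h - 2.53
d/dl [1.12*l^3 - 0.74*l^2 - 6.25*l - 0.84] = 3.36*l^2 - 1.48*l - 6.25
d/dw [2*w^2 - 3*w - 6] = 4*w - 3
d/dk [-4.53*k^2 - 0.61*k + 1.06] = -9.06*k - 0.61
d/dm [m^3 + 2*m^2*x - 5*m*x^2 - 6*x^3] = 3*m^2 + 4*m*x - 5*x^2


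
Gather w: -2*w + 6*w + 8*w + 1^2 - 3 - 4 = 12*w - 6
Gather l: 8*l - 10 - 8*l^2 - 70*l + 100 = -8*l^2 - 62*l + 90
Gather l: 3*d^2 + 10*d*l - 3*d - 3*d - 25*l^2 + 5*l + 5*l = 3*d^2 - 6*d - 25*l^2 + l*(10*d + 10)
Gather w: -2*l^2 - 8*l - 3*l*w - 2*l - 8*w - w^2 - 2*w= -2*l^2 - 10*l - w^2 + w*(-3*l - 10)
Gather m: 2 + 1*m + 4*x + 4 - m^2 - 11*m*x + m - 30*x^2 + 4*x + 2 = -m^2 + m*(2 - 11*x) - 30*x^2 + 8*x + 8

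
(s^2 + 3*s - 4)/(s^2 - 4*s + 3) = (s + 4)/(s - 3)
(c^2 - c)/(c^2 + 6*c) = (c - 1)/(c + 6)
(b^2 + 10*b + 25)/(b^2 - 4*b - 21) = (b^2 + 10*b + 25)/(b^2 - 4*b - 21)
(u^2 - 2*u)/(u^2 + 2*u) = (u - 2)/(u + 2)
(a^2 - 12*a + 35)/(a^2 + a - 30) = (a - 7)/(a + 6)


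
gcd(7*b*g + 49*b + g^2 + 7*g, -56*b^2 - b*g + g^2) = 7*b + g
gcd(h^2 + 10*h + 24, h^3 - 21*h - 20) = h + 4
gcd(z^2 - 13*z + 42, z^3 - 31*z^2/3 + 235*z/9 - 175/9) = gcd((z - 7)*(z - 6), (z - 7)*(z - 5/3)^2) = z - 7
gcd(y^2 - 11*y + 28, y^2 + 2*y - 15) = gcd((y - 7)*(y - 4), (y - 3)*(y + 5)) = 1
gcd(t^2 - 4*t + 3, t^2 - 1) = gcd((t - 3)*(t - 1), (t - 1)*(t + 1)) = t - 1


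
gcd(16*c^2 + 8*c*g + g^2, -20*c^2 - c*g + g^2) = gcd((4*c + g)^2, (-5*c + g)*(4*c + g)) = 4*c + g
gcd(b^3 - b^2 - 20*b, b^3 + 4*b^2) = b^2 + 4*b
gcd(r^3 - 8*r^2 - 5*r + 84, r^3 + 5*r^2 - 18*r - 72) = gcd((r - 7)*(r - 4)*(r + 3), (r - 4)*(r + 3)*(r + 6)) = r^2 - r - 12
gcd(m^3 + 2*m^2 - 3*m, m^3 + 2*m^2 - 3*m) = m^3 + 2*m^2 - 3*m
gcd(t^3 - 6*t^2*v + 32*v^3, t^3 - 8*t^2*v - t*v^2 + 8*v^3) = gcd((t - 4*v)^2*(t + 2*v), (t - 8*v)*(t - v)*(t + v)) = 1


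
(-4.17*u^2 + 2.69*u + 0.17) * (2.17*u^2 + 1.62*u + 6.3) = -9.0489*u^4 - 0.918100000000001*u^3 - 21.5443*u^2 + 17.2224*u + 1.071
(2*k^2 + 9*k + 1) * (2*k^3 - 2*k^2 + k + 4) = 4*k^5 + 14*k^4 - 14*k^3 + 15*k^2 + 37*k + 4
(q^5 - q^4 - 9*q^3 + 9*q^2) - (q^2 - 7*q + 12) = q^5 - q^4 - 9*q^3 + 8*q^2 + 7*q - 12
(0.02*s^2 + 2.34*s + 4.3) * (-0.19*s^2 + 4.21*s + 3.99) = -0.0038*s^4 - 0.3604*s^3 + 9.1142*s^2 + 27.4396*s + 17.157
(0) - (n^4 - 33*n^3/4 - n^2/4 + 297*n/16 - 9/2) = -n^4 + 33*n^3/4 + n^2/4 - 297*n/16 + 9/2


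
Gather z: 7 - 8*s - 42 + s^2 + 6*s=s^2 - 2*s - 35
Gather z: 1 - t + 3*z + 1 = -t + 3*z + 2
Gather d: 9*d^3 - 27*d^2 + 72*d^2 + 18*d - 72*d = 9*d^3 + 45*d^2 - 54*d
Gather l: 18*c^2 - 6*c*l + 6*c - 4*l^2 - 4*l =18*c^2 + 6*c - 4*l^2 + l*(-6*c - 4)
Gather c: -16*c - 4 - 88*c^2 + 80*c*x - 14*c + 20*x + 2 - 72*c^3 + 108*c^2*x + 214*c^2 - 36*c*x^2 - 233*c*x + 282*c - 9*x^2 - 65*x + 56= -72*c^3 + c^2*(108*x + 126) + c*(-36*x^2 - 153*x + 252) - 9*x^2 - 45*x + 54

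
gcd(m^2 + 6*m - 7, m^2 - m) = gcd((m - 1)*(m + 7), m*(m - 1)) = m - 1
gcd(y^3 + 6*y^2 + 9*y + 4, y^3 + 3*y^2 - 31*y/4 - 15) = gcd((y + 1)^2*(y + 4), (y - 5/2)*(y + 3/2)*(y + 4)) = y + 4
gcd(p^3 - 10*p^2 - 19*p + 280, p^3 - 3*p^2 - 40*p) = p^2 - 3*p - 40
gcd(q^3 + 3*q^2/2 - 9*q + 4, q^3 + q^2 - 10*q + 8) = q^2 + 2*q - 8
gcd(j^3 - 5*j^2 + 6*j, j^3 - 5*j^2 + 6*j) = j^3 - 5*j^2 + 6*j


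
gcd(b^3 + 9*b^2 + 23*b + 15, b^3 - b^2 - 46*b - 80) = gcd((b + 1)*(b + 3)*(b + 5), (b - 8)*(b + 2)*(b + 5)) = b + 5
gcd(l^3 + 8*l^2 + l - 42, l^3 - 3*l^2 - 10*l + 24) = l^2 + l - 6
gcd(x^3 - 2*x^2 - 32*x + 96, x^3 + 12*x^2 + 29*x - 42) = x + 6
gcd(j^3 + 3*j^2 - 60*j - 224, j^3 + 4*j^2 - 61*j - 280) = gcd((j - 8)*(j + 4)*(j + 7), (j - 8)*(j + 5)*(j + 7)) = j^2 - j - 56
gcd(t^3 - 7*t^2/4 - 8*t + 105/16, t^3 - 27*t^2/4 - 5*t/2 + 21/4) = t - 3/4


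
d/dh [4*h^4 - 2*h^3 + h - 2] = 16*h^3 - 6*h^2 + 1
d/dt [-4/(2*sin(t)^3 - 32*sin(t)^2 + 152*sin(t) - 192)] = 2*(3*sin(t)^2 - 32*sin(t) + 76)*cos(t)/(sin(t)^3 - 16*sin(t)^2 + 76*sin(t) - 96)^2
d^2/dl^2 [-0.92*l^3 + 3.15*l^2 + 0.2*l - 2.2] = 6.3 - 5.52*l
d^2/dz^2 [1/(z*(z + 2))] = 2*(z^2 + z*(z + 2) + (z + 2)^2)/(z^3*(z + 2)^3)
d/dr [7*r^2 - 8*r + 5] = 14*r - 8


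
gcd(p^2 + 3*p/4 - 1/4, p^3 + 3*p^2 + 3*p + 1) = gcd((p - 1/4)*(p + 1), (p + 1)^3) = p + 1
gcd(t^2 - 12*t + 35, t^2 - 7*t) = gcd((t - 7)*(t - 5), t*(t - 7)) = t - 7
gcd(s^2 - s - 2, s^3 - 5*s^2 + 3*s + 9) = s + 1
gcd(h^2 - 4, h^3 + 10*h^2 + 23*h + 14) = h + 2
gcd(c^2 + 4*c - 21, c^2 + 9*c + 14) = c + 7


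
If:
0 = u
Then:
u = 0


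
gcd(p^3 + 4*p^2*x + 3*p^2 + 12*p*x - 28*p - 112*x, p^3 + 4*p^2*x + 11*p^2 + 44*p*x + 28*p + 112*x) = p^2 + 4*p*x + 7*p + 28*x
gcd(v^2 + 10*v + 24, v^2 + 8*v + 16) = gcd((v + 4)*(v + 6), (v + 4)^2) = v + 4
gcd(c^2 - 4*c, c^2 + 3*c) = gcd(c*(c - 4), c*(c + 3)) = c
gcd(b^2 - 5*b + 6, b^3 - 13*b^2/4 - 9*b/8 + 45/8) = b - 3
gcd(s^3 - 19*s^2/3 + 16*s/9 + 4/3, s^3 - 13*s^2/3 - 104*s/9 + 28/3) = s^2 - 20*s/3 + 4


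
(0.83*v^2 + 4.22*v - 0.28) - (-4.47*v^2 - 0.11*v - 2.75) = 5.3*v^2 + 4.33*v + 2.47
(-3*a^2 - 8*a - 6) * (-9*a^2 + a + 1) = 27*a^4 + 69*a^3 + 43*a^2 - 14*a - 6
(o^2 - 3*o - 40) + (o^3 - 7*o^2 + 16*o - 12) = o^3 - 6*o^2 + 13*o - 52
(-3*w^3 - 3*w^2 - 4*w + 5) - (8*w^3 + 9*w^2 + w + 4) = -11*w^3 - 12*w^2 - 5*w + 1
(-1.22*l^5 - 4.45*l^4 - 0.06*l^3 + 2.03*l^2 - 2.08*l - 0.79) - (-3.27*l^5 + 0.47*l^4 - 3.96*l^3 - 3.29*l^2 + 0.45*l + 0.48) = 2.05*l^5 - 4.92*l^4 + 3.9*l^3 + 5.32*l^2 - 2.53*l - 1.27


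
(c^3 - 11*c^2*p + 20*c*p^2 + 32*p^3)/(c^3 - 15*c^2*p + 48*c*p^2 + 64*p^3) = (-c + 4*p)/(-c + 8*p)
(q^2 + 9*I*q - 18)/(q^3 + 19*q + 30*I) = (q + 6*I)/(q^2 - 3*I*q + 10)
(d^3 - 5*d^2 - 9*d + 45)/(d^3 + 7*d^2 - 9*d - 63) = (d - 5)/(d + 7)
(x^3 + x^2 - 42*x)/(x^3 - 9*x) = (x^2 + x - 42)/(x^2 - 9)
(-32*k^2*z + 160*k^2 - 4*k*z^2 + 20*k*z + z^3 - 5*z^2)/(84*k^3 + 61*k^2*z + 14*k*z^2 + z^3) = (-8*k*z + 40*k + z^2 - 5*z)/(21*k^2 + 10*k*z + z^2)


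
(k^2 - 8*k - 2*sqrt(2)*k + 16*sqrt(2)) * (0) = 0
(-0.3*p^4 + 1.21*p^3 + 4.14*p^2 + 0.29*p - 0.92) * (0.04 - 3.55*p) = 1.065*p^5 - 4.3075*p^4 - 14.6486*p^3 - 0.8639*p^2 + 3.2776*p - 0.0368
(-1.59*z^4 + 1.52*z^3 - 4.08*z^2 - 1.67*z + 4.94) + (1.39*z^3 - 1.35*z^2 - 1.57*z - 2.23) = -1.59*z^4 + 2.91*z^3 - 5.43*z^2 - 3.24*z + 2.71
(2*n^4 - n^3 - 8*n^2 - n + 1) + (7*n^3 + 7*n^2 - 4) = 2*n^4 + 6*n^3 - n^2 - n - 3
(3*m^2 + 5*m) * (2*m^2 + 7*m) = 6*m^4 + 31*m^3 + 35*m^2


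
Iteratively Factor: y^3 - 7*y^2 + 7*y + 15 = (y - 5)*(y^2 - 2*y - 3) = (y - 5)*(y + 1)*(y - 3)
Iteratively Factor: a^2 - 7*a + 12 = (a - 4)*(a - 3)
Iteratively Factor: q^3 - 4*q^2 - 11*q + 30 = (q - 2)*(q^2 - 2*q - 15) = (q - 5)*(q - 2)*(q + 3)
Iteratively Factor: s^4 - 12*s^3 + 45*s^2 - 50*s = (s)*(s^3 - 12*s^2 + 45*s - 50) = s*(s - 2)*(s^2 - 10*s + 25) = s*(s - 5)*(s - 2)*(s - 5)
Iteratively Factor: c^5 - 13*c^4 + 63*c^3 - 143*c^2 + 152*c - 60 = (c - 2)*(c^4 - 11*c^3 + 41*c^2 - 61*c + 30) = (c - 5)*(c - 2)*(c^3 - 6*c^2 + 11*c - 6) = (c - 5)*(c - 2)^2*(c^2 - 4*c + 3) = (c - 5)*(c - 3)*(c - 2)^2*(c - 1)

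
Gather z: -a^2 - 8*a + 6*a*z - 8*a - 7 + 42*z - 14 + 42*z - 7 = -a^2 - 16*a + z*(6*a + 84) - 28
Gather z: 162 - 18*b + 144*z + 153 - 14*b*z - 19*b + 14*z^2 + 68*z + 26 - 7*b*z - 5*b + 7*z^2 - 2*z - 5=-42*b + 21*z^2 + z*(210 - 21*b) + 336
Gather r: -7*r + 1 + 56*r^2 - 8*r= 56*r^2 - 15*r + 1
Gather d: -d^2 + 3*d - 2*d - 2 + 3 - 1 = -d^2 + d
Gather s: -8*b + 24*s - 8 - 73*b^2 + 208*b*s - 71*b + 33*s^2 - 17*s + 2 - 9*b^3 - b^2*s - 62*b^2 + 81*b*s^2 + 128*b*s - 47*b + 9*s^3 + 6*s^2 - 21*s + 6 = -9*b^3 - 135*b^2 - 126*b + 9*s^3 + s^2*(81*b + 39) + s*(-b^2 + 336*b - 14)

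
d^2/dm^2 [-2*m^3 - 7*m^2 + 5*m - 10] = -12*m - 14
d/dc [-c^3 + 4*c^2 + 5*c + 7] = -3*c^2 + 8*c + 5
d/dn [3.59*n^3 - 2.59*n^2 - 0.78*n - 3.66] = 10.77*n^2 - 5.18*n - 0.78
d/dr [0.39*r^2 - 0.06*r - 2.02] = 0.78*r - 0.06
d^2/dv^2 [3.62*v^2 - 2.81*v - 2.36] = 7.24000000000000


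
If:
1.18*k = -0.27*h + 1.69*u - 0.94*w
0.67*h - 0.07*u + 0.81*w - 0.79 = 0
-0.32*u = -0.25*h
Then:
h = 1.28390045708481 - 1.31640426612494*w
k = 1.1427938125694 - 1.96833547098674*w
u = 1.00304723209751 - 1.02844083291011*w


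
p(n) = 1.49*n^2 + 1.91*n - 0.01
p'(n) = 2.98*n + 1.91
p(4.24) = 34.88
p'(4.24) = 14.55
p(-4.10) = 17.21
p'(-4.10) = -10.31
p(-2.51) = 4.58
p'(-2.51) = -5.57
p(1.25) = 4.71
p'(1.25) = 5.64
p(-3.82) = 14.44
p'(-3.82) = -9.47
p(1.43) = 5.77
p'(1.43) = 6.17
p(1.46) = 5.95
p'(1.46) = 6.26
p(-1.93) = 1.85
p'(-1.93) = -3.84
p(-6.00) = 42.17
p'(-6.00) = -15.97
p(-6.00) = 42.17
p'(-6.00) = -15.97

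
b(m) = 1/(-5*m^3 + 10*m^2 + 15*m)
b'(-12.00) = 0.00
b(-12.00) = 0.00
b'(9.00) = 0.00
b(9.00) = 0.00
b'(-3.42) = 0.00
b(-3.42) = 0.00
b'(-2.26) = 0.02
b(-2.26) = 0.01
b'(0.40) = -0.39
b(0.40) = 0.14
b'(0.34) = -0.55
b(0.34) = 0.17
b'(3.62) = 0.04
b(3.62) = -0.02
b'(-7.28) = 0.00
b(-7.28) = 0.00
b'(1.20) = -0.03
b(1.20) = 0.04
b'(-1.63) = 0.10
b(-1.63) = 0.04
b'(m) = (15*m^2 - 20*m - 15)/(-5*m^3 + 10*m^2 + 15*m)^2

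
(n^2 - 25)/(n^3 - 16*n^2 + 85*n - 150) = (n + 5)/(n^2 - 11*n + 30)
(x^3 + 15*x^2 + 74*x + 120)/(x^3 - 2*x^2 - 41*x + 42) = (x^2 + 9*x + 20)/(x^2 - 8*x + 7)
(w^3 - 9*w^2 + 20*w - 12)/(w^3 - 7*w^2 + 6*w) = (w - 2)/w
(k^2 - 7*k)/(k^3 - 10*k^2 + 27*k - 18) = k*(k - 7)/(k^3 - 10*k^2 + 27*k - 18)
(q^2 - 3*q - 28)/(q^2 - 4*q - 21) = (q + 4)/(q + 3)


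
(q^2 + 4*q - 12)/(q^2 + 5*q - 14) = (q + 6)/(q + 7)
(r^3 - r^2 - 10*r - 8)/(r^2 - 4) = (r^2 - 3*r - 4)/(r - 2)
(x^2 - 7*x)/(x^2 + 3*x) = (x - 7)/(x + 3)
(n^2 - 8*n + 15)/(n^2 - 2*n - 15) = (n - 3)/(n + 3)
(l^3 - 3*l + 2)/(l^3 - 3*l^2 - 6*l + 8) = (l - 1)/(l - 4)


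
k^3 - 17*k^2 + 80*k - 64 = (k - 8)^2*(k - 1)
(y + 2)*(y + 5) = y^2 + 7*y + 10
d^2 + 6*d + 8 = (d + 2)*(d + 4)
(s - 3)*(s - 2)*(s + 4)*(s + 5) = s^4 + 4*s^3 - 19*s^2 - 46*s + 120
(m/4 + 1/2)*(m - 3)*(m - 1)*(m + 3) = m^4/4 + m^3/4 - 11*m^2/4 - 9*m/4 + 9/2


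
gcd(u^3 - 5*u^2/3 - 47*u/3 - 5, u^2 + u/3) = u + 1/3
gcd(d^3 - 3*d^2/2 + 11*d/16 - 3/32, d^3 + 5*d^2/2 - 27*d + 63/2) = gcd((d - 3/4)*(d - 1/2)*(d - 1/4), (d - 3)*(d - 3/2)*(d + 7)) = 1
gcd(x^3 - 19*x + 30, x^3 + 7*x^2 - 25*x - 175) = x + 5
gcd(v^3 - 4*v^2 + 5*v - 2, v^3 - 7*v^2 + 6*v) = v - 1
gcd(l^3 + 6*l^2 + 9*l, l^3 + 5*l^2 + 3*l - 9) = l^2 + 6*l + 9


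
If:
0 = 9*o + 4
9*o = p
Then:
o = -4/9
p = -4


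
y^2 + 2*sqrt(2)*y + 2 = (y + sqrt(2))^2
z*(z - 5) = z^2 - 5*z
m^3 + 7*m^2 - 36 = (m - 2)*(m + 3)*(m + 6)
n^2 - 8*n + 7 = (n - 7)*(n - 1)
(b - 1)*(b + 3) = b^2 + 2*b - 3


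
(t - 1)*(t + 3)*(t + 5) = t^3 + 7*t^2 + 7*t - 15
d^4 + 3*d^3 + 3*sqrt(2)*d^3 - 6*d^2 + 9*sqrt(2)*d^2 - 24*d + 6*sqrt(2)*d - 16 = (d + 1)*(d + 2)*(d - sqrt(2))*(d + 4*sqrt(2))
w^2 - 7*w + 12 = (w - 4)*(w - 3)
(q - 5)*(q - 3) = q^2 - 8*q + 15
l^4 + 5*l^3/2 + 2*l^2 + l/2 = l*(l + 1/2)*(l + 1)^2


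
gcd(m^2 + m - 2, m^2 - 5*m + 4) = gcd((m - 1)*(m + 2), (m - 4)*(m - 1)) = m - 1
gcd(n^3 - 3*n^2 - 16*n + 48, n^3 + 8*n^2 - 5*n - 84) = n^2 + n - 12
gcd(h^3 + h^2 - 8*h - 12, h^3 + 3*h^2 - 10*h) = 1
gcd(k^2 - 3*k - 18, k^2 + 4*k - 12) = 1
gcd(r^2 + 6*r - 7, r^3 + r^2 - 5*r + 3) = r - 1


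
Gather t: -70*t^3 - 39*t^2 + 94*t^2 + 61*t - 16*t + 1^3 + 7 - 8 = -70*t^3 + 55*t^2 + 45*t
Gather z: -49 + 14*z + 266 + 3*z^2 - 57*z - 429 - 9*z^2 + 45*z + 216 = -6*z^2 + 2*z + 4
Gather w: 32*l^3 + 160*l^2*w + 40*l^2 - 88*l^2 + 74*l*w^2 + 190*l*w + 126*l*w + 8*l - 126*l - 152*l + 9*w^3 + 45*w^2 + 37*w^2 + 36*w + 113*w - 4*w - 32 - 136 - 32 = 32*l^3 - 48*l^2 - 270*l + 9*w^3 + w^2*(74*l + 82) + w*(160*l^2 + 316*l + 145) - 200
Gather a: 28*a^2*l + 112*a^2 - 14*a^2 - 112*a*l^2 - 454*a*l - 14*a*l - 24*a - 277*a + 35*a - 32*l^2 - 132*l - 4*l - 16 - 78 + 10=a^2*(28*l + 98) + a*(-112*l^2 - 468*l - 266) - 32*l^2 - 136*l - 84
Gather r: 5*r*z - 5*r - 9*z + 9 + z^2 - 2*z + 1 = r*(5*z - 5) + z^2 - 11*z + 10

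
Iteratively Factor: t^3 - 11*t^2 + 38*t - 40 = (t - 4)*(t^2 - 7*t + 10) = (t - 5)*(t - 4)*(t - 2)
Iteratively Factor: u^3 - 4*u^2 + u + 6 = (u + 1)*(u^2 - 5*u + 6) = (u - 2)*(u + 1)*(u - 3)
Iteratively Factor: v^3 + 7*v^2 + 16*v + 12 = (v + 3)*(v^2 + 4*v + 4) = (v + 2)*(v + 3)*(v + 2)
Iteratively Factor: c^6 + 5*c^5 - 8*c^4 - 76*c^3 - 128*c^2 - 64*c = (c + 2)*(c^5 + 3*c^4 - 14*c^3 - 48*c^2 - 32*c) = (c - 4)*(c + 2)*(c^4 + 7*c^3 + 14*c^2 + 8*c) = c*(c - 4)*(c + 2)*(c^3 + 7*c^2 + 14*c + 8) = c*(c - 4)*(c + 2)^2*(c^2 + 5*c + 4) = c*(c - 4)*(c + 2)^2*(c + 4)*(c + 1)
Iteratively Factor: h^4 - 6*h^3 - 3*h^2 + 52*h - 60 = (h - 2)*(h^3 - 4*h^2 - 11*h + 30) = (h - 2)^2*(h^2 - 2*h - 15) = (h - 5)*(h - 2)^2*(h + 3)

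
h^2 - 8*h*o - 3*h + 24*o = (h - 3)*(h - 8*o)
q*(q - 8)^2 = q^3 - 16*q^2 + 64*q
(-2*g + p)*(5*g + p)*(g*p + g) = -10*g^3*p - 10*g^3 + 3*g^2*p^2 + 3*g^2*p + g*p^3 + g*p^2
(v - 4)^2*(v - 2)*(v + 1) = v^4 - 9*v^3 + 22*v^2 - 32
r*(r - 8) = r^2 - 8*r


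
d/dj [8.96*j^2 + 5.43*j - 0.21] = 17.92*j + 5.43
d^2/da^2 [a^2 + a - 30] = 2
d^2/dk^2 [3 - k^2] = -2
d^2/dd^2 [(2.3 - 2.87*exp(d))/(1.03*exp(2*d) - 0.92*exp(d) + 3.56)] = (-3.044783*exp(4*d) + 7.040668*exp(3*d) + 56.603856*exp(2*d) - 41.187664*exp(d) - 28.840272)*exp(d)/(1.092727*exp(6*d) - 2.928084*exp(5*d) + 13.945788*exp(4*d) - 21.019424*exp(3*d) + 48.200976*exp(2*d) - 34.979136*exp(d) + 45.118016)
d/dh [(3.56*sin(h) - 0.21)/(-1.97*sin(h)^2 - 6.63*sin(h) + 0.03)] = (7.0132*sin(h)^2 - 0.827400000000001*sin(h) - 1.2855)*cos(h)/(3.8809*sin(h)^4 + 26.1222*sin(h)^3 + 43.8387*sin(h)^2 - 0.3978*sin(h) + 0.0009)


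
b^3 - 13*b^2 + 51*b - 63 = (b - 7)*(b - 3)^2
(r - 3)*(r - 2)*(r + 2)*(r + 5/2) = r^4 - r^3/2 - 23*r^2/2 + 2*r + 30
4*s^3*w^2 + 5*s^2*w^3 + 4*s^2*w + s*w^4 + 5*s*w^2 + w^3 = w*(s + w)*(4*s + w)*(s*w + 1)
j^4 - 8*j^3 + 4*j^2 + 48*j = j*(j - 6)*(j - 4)*(j + 2)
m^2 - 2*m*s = m*(m - 2*s)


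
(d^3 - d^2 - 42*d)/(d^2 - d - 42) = d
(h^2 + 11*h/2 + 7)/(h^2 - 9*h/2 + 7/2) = (2*h^2 + 11*h + 14)/(2*h^2 - 9*h + 7)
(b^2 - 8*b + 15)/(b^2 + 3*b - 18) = (b - 5)/(b + 6)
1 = 1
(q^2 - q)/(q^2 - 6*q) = (q - 1)/(q - 6)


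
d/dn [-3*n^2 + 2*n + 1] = 2 - 6*n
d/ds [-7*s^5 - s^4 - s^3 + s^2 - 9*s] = -35*s^4 - 4*s^3 - 3*s^2 + 2*s - 9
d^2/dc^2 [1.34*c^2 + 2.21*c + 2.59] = 2.68000000000000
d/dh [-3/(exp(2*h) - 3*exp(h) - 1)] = (6*exp(h) - 9)*exp(h)/(-exp(2*h) + 3*exp(h) + 1)^2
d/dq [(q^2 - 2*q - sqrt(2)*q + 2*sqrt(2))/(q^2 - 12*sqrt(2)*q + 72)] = (-11*sqrt(2)*q^2 + 2*q^2 - 4*sqrt(2)*q + 144*q - 72*sqrt(2) - 96)/(q^4 - 24*sqrt(2)*q^3 + 432*q^2 - 1728*sqrt(2)*q + 5184)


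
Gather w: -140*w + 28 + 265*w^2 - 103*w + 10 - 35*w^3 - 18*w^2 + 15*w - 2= -35*w^3 + 247*w^2 - 228*w + 36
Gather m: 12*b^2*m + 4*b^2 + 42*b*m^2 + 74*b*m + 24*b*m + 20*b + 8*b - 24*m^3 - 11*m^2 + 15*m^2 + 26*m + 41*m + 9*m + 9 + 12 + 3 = 4*b^2 + 28*b - 24*m^3 + m^2*(42*b + 4) + m*(12*b^2 + 98*b + 76) + 24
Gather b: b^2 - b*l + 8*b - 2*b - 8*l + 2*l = b^2 + b*(6 - l) - 6*l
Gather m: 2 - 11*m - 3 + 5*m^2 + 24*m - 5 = 5*m^2 + 13*m - 6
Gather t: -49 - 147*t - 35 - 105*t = -252*t - 84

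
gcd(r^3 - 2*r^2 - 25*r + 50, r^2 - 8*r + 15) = r - 5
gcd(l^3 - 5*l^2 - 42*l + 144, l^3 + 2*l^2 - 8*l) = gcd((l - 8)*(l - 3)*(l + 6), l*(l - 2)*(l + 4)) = 1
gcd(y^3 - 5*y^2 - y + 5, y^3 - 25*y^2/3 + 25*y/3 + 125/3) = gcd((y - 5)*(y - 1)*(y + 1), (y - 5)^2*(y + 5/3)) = y - 5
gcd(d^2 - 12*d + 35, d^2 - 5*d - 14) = d - 7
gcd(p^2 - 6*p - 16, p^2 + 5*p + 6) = p + 2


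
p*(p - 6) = p^2 - 6*p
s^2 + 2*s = s*(s + 2)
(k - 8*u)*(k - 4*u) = k^2 - 12*k*u + 32*u^2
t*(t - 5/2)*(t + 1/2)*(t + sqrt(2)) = t^4 - 2*t^3 + sqrt(2)*t^3 - 2*sqrt(2)*t^2 - 5*t^2/4 - 5*sqrt(2)*t/4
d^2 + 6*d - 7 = (d - 1)*(d + 7)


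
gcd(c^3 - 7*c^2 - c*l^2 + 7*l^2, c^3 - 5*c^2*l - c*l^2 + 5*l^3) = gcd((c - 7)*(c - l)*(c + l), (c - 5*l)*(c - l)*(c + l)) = c^2 - l^2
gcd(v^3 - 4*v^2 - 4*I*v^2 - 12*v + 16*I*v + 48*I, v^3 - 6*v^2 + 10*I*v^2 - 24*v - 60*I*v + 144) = v - 6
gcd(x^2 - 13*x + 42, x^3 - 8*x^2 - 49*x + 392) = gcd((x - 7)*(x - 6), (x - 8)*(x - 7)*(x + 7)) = x - 7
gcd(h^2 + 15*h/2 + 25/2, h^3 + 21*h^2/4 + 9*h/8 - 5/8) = h + 5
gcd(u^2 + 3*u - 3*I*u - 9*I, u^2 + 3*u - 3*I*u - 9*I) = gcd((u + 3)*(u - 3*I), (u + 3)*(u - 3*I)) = u^2 + u*(3 - 3*I) - 9*I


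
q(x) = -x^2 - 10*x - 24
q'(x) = -2*x - 10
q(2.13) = -49.84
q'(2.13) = -14.26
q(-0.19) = -22.14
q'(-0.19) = -9.62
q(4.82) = -95.43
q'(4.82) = -19.64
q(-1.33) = -12.47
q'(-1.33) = -7.34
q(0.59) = -30.25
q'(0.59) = -11.18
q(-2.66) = -4.48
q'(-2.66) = -4.68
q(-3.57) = -1.04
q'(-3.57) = -2.86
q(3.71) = -74.86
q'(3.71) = -17.42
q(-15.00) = -99.00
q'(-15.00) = 20.00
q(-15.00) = -99.00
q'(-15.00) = 20.00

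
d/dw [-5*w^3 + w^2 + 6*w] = -15*w^2 + 2*w + 6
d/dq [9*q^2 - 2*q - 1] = 18*q - 2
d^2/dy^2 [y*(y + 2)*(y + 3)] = 6*y + 10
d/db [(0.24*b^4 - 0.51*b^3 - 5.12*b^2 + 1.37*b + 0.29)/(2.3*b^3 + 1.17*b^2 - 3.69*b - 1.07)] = (0.552*b^6 + 0.5616*b^5 + 8.5225*b^4 - 3.5654*b^3 + 16.926*b^2 + 10.2782*b - 0.3958)/(5.29*b^6 + 5.382*b^5 - 15.6051*b^4 - 13.5566*b^3 + 11.1123*b^2 + 7.8966*b + 1.1449)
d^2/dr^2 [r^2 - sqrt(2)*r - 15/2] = 2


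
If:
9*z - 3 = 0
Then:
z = 1/3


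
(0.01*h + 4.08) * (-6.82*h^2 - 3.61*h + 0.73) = -0.0682*h^3 - 27.8617*h^2 - 14.7215*h + 2.9784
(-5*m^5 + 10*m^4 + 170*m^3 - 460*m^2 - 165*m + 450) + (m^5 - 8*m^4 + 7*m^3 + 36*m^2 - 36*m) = -4*m^5 + 2*m^4 + 177*m^3 - 424*m^2 - 201*m + 450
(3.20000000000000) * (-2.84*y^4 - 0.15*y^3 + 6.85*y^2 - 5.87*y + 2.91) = -9.088*y^4 - 0.48*y^3 + 21.92*y^2 - 18.784*y + 9.312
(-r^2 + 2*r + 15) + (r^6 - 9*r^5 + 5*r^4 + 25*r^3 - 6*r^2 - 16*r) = r^6 - 9*r^5 + 5*r^4 + 25*r^3 - 7*r^2 - 14*r + 15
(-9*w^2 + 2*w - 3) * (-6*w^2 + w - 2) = 54*w^4 - 21*w^3 + 38*w^2 - 7*w + 6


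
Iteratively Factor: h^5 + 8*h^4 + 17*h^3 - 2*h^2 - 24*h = (h)*(h^4 + 8*h^3 + 17*h^2 - 2*h - 24) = h*(h + 4)*(h^3 + 4*h^2 + h - 6) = h*(h + 3)*(h + 4)*(h^2 + h - 2) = h*(h - 1)*(h + 3)*(h + 4)*(h + 2)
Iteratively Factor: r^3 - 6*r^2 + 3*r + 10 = (r + 1)*(r^2 - 7*r + 10) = (r - 2)*(r + 1)*(r - 5)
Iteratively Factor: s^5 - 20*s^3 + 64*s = (s - 2)*(s^4 + 2*s^3 - 16*s^2 - 32*s) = (s - 4)*(s - 2)*(s^3 + 6*s^2 + 8*s) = (s - 4)*(s - 2)*(s + 4)*(s^2 + 2*s) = s*(s - 4)*(s - 2)*(s + 4)*(s + 2)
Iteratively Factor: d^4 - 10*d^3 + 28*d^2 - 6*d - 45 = (d + 1)*(d^3 - 11*d^2 + 39*d - 45) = (d - 3)*(d + 1)*(d^2 - 8*d + 15) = (d - 3)^2*(d + 1)*(d - 5)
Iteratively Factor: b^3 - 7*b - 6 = (b + 2)*(b^2 - 2*b - 3) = (b + 1)*(b + 2)*(b - 3)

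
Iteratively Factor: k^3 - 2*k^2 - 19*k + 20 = (k + 4)*(k^2 - 6*k + 5) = (k - 5)*(k + 4)*(k - 1)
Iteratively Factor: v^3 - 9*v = (v + 3)*(v^2 - 3*v) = (v - 3)*(v + 3)*(v)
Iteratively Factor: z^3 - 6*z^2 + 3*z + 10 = (z + 1)*(z^2 - 7*z + 10) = (z - 2)*(z + 1)*(z - 5)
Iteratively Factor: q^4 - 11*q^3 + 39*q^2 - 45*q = (q - 3)*(q^3 - 8*q^2 + 15*q) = (q - 3)^2*(q^2 - 5*q) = (q - 5)*(q - 3)^2*(q)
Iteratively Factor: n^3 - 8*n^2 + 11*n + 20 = (n + 1)*(n^2 - 9*n + 20) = (n - 4)*(n + 1)*(n - 5)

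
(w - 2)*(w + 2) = w^2 - 4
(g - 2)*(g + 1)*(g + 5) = g^3 + 4*g^2 - 7*g - 10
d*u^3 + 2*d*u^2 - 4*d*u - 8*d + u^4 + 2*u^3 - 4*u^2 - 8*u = (d + u)*(u - 2)*(u + 2)^2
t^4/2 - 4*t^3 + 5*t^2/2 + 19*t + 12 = (t/2 + 1/2)*(t - 6)*(t - 4)*(t + 1)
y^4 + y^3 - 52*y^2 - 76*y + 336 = (y - 7)*(y - 2)*(y + 4)*(y + 6)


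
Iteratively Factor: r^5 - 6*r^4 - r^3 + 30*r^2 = (r + 2)*(r^4 - 8*r^3 + 15*r^2) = r*(r + 2)*(r^3 - 8*r^2 + 15*r) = r*(r - 3)*(r + 2)*(r^2 - 5*r) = r^2*(r - 3)*(r + 2)*(r - 5)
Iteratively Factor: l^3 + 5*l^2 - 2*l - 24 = (l + 3)*(l^2 + 2*l - 8) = (l + 3)*(l + 4)*(l - 2)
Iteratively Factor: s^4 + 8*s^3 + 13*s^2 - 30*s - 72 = (s + 3)*(s^3 + 5*s^2 - 2*s - 24) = (s + 3)*(s + 4)*(s^2 + s - 6) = (s + 3)^2*(s + 4)*(s - 2)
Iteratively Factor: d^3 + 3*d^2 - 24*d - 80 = (d - 5)*(d^2 + 8*d + 16) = (d - 5)*(d + 4)*(d + 4)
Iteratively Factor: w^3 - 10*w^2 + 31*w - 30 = (w - 2)*(w^2 - 8*w + 15) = (w - 5)*(w - 2)*(w - 3)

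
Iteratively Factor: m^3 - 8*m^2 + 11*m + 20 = (m + 1)*(m^2 - 9*m + 20) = (m - 4)*(m + 1)*(m - 5)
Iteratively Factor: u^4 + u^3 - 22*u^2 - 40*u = (u - 5)*(u^3 + 6*u^2 + 8*u) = (u - 5)*(u + 2)*(u^2 + 4*u) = (u - 5)*(u + 2)*(u + 4)*(u)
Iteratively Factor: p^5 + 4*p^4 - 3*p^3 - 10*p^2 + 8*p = (p - 1)*(p^4 + 5*p^3 + 2*p^2 - 8*p) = (p - 1)*(p + 2)*(p^3 + 3*p^2 - 4*p) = p*(p - 1)*(p + 2)*(p^2 + 3*p - 4) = p*(p - 1)^2*(p + 2)*(p + 4)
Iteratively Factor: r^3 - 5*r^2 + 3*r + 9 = (r - 3)*(r^2 - 2*r - 3) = (r - 3)*(r + 1)*(r - 3)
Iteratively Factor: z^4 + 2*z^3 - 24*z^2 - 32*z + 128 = (z - 4)*(z^3 + 6*z^2 - 32) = (z - 4)*(z + 4)*(z^2 + 2*z - 8) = (z - 4)*(z - 2)*(z + 4)*(z + 4)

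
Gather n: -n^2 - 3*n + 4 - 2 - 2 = -n^2 - 3*n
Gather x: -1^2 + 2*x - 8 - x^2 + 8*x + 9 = -x^2 + 10*x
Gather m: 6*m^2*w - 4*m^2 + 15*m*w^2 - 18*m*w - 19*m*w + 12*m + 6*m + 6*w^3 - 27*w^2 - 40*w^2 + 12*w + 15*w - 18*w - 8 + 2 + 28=m^2*(6*w - 4) + m*(15*w^2 - 37*w + 18) + 6*w^3 - 67*w^2 + 9*w + 22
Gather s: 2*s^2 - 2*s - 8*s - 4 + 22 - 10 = 2*s^2 - 10*s + 8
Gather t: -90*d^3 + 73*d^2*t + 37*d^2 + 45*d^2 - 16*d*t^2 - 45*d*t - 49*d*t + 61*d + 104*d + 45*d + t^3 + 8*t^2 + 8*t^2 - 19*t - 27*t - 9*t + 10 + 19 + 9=-90*d^3 + 82*d^2 + 210*d + t^3 + t^2*(16 - 16*d) + t*(73*d^2 - 94*d - 55) + 38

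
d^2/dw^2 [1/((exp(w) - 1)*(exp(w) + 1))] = 4*(exp(2*w) + 1)*exp(2*w)/(exp(6*w) - 3*exp(4*w) + 3*exp(2*w) - 1)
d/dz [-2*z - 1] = -2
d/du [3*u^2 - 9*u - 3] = 6*u - 9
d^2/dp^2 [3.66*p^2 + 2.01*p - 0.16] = 7.32000000000000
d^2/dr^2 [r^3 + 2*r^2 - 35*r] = 6*r + 4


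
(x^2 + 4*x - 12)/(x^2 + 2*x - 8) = (x + 6)/(x + 4)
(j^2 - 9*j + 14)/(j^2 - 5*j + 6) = (j - 7)/(j - 3)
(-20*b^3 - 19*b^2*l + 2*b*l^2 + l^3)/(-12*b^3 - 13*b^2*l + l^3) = (5*b + l)/(3*b + l)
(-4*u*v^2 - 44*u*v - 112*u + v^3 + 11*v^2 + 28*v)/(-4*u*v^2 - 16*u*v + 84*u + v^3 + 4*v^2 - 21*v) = (v + 4)/(v - 3)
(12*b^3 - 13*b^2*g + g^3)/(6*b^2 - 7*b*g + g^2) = (12*b^2 - b*g - g^2)/(6*b - g)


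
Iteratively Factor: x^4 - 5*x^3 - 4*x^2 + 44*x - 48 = (x - 2)*(x^3 - 3*x^2 - 10*x + 24) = (x - 4)*(x - 2)*(x^2 + x - 6) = (x - 4)*(x - 2)^2*(x + 3)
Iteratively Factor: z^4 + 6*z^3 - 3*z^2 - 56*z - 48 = (z + 4)*(z^3 + 2*z^2 - 11*z - 12) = (z + 4)^2*(z^2 - 2*z - 3) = (z - 3)*(z + 4)^2*(z + 1)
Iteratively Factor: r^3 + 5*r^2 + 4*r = (r + 1)*(r^2 + 4*r) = r*(r + 1)*(r + 4)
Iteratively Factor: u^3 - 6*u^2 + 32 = (u - 4)*(u^2 - 2*u - 8) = (u - 4)*(u + 2)*(u - 4)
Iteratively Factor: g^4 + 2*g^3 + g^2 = (g)*(g^3 + 2*g^2 + g) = g*(g + 1)*(g^2 + g) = g*(g + 1)^2*(g)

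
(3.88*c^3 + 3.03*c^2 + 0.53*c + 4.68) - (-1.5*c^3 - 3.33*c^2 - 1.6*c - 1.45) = 5.38*c^3 + 6.36*c^2 + 2.13*c + 6.13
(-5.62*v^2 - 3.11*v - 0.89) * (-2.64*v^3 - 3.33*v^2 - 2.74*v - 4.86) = 14.8368*v^5 + 26.925*v^4 + 28.1047*v^3 + 38.7983*v^2 + 17.5532*v + 4.3254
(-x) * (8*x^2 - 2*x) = -8*x^3 + 2*x^2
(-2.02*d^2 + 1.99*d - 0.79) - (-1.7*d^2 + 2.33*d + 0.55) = -0.32*d^2 - 0.34*d - 1.34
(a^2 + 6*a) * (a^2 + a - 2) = a^4 + 7*a^3 + 4*a^2 - 12*a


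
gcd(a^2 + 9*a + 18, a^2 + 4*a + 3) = a + 3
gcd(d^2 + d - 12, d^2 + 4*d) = d + 4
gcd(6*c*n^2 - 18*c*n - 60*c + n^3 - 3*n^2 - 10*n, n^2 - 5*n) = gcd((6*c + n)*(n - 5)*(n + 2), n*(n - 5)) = n - 5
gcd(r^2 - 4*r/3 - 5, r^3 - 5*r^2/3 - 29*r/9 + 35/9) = r + 5/3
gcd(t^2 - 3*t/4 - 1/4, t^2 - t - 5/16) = t + 1/4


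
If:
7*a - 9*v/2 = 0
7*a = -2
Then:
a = -2/7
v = -4/9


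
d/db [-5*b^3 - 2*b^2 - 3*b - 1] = -15*b^2 - 4*b - 3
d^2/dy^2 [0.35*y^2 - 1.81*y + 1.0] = 0.700000000000000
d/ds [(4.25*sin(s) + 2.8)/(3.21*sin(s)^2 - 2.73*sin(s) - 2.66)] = (-17.976*sin(s) + 6.82125*cos(2*s) - 10.48225)*cos(s)/(-3.21*sin(s)^2 + 2.73*sin(s) + 2.66)^2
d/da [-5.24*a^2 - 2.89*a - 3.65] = -10.48*a - 2.89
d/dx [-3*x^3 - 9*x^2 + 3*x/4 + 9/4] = -9*x^2 - 18*x + 3/4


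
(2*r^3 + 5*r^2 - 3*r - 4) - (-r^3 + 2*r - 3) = 3*r^3 + 5*r^2 - 5*r - 1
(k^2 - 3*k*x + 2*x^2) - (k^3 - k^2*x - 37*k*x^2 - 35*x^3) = -k^3 + k^2*x + k^2 + 37*k*x^2 - 3*k*x + 35*x^3 + 2*x^2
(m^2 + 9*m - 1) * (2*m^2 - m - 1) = 2*m^4 + 17*m^3 - 12*m^2 - 8*m + 1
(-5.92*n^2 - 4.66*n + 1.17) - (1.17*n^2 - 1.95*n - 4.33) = -7.09*n^2 - 2.71*n + 5.5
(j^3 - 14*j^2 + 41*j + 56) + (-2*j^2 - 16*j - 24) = j^3 - 16*j^2 + 25*j + 32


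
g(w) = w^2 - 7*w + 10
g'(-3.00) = -13.00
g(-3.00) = 40.00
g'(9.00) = 11.00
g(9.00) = 28.00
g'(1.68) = -3.64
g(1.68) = 1.06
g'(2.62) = -1.76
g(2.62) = -1.48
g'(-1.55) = -10.10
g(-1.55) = 23.25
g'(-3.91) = -14.82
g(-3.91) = 52.66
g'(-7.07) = -21.14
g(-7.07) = 109.47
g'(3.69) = 0.38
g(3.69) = -2.21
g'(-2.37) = -11.74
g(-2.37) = 32.21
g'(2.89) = -1.22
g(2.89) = -1.88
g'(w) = 2*w - 7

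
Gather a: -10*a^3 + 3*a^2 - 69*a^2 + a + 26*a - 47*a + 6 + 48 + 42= -10*a^3 - 66*a^2 - 20*a + 96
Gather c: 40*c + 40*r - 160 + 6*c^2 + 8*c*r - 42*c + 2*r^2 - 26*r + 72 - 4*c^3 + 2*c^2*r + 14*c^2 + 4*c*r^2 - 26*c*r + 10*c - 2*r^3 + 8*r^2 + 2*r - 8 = -4*c^3 + c^2*(2*r + 20) + c*(4*r^2 - 18*r + 8) - 2*r^3 + 10*r^2 + 16*r - 96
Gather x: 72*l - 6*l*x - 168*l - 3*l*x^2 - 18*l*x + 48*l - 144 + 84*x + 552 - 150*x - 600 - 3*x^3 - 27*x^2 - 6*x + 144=-48*l - 3*x^3 + x^2*(-3*l - 27) + x*(-24*l - 72) - 48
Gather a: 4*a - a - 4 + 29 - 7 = 3*a + 18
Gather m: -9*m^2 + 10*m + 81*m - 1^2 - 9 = -9*m^2 + 91*m - 10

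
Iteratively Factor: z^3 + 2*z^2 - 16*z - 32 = (z - 4)*(z^2 + 6*z + 8) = (z - 4)*(z + 2)*(z + 4)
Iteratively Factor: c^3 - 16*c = (c + 4)*(c^2 - 4*c) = (c - 4)*(c + 4)*(c)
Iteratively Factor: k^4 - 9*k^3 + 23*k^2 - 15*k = (k - 3)*(k^3 - 6*k^2 + 5*k) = (k - 5)*(k - 3)*(k^2 - k) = k*(k - 5)*(k - 3)*(k - 1)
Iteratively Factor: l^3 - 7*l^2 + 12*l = (l - 4)*(l^2 - 3*l) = (l - 4)*(l - 3)*(l)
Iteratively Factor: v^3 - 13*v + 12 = (v - 3)*(v^2 + 3*v - 4) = (v - 3)*(v + 4)*(v - 1)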